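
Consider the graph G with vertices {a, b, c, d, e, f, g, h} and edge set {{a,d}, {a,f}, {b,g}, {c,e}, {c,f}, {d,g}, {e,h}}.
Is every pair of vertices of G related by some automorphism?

No

Automorphisms preserve degree, but G has vertices of degree 1 and vertices of degree 2; no automorphism maps one to the other, so G is not vertex-transitive.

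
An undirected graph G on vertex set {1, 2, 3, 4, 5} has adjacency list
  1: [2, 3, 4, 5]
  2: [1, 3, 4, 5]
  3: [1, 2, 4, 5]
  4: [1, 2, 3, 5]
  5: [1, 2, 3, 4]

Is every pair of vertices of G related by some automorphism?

Yes

Every vertex has degree 4, so G is the complete graph K_5. Any permutation of the 5 vertices preserves K_5, so Aut(K_5) = S_5 of order 5! = 120. This group acts transitively on the 5 vertices.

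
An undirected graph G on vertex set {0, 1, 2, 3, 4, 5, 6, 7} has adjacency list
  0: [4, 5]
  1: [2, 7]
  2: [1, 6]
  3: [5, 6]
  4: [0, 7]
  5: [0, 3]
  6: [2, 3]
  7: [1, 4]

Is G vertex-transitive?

Yes

Every vertex has degree 2 and the graph is connected, so G is the 8-cycle C_8. C_8 has 8 rotations and 8 reflections, so Aut(C_8) ≅ D_8 of order 16. Under this action every vertex can be carried to every other, so G is vertex-transitive.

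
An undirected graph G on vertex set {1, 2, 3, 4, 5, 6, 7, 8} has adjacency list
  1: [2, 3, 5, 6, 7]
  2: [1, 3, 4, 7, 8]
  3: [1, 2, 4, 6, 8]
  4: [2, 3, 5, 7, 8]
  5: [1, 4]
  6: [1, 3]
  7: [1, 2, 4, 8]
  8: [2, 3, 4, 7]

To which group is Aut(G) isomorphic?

the trivial group

The degree sequence is [5, 5, 5, 5, 2, 2, 4, 4]. Checking the degree-preserving permutations of the vertex set shows that none except the identity preserves every edge, so Aut(G) is trivial.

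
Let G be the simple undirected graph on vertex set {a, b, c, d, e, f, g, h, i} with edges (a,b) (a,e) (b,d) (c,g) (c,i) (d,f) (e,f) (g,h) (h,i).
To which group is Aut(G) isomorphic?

D_5 × D_4

G has two connected components, {a, b, d, e, f} and {c, g, h, i}; each is 2-regular, so G = C_5 ⊔ C_4. The components are non-isomorphic (different sizes), so Aut(G) = Aut(C_5) × Aut(C_4) = D_5 × D_4 of order 10·8 = 80.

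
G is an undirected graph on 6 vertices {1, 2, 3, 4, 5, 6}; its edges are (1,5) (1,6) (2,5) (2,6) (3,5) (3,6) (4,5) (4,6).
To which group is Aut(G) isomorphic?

The vertices split by degree into {5, 6} (degree 4) and {1, 2, 3, 4} (degree 2); every edge runs between the two parts, so G is the complete bipartite graph K_{2,4}. The parts have unequal sizes, so no automorphism swaps them; each part is permuted independently, giving S_2 × S_4 of order 2!·4! = 48.

S_2 × S_4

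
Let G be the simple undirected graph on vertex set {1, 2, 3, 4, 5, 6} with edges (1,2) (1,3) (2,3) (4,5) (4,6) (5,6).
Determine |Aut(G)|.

G has two connected components, {4, 5, 6} and {1, 2, 3}; each is 2-regular, so G = C_3 ⊔ C_3. With two isomorphic components, Aut(G) = Aut(C_3) ≀ S_2 = (D_3 × D_3) ⋊ Z_2: permute each cycle by D_3, then optionally swap the two cycles. Order 2·(2·3)² = 72.

72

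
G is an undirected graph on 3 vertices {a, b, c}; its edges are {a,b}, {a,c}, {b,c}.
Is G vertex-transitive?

All 3 vertices are pairwise adjacent: G = K_3. Every bijection on the vertex set is an automorphism of K_3; hence Aut(K_3) ≅ S_3, order 6. Under this action every vertex can be carried to every other, so G is vertex-transitive.

Yes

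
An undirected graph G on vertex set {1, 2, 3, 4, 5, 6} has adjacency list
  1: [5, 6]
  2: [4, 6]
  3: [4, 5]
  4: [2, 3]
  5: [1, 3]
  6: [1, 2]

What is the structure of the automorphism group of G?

Every vertex has degree 2 and the graph is connected, so G is the 6-cycle C_6. C_6 has 6 rotations and 6 reflections, so Aut(C_6) ≅ D_6 of order 12.

D_6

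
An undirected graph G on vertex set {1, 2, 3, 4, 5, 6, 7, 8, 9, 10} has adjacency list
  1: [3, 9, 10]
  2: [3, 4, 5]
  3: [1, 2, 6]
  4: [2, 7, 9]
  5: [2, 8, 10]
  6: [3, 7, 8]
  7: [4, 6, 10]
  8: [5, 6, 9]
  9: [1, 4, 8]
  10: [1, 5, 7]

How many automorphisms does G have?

120

G is 3-regular on 10 vertices with no triangles and no 4-cycles (girth 5): this is the Petersen graph. It is a classical fact that the Petersen graph has automorphism group S_5 (order 120), arising from its description as the Kneser graph K(5,2).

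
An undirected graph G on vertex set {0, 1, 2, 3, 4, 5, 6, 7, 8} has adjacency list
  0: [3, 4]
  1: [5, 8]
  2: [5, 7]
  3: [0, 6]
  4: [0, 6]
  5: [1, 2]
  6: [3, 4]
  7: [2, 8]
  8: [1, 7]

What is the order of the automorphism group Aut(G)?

G has two connected components, {1, 2, 5, 7, 8} and {0, 3, 4, 6}; each is 2-regular, so G = C_5 ⊔ C_4. The components are non-isomorphic (different sizes), so Aut(G) = Aut(C_4) × Aut(C_5) = D_4 × D_5 of order 8·10 = 80.

80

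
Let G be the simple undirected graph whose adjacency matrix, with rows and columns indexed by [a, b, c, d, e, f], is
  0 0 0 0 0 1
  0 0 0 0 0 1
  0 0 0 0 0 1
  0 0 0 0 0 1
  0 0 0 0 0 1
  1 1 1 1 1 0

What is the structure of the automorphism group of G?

Vertex f has degree 5 and every other vertex has degree 1, so G is the star K_{1,5} with centre f. The 5 leaves are pairwise interchangeable while the centre is fixed, giving Aut(G) = S_5.

the symmetric group on 5 letters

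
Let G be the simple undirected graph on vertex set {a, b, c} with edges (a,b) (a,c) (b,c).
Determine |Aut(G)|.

Every vertex has degree 2, so G is the complete graph K_3. Any permutation of the 3 vertices preserves K_3, so Aut(K_3) = S_3 of order 3! = 6.

6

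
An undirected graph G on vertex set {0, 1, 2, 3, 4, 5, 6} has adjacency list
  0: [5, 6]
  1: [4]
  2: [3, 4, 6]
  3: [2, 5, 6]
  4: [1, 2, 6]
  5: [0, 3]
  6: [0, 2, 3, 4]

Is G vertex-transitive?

No

Vertex 1 is the only vertex of degree 1, so every automorphism fixes it; G is not vertex-transitive.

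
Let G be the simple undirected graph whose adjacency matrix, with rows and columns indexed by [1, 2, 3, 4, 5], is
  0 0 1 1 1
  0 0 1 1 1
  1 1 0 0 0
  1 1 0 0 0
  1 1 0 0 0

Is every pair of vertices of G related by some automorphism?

No

Automorphisms preserve degree, but G has vertices of degree 2 and vertices of degree 3; no automorphism maps one to the other, so G is not vertex-transitive.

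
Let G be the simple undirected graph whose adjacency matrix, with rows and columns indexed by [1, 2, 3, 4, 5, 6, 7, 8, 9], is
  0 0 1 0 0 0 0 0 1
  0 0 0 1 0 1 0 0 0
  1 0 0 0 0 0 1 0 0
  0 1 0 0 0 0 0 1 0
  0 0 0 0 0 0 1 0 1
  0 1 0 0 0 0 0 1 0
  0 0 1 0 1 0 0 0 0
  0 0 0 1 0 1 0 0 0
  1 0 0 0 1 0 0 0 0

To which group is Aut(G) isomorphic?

G has two connected components, {1, 3, 5, 7, 9} and {2, 4, 6, 8}; each is 2-regular, so G = C_5 ⊔ C_4. The components are non-isomorphic (different sizes), so Aut(G) = Aut(C_4) × Aut(C_5) = D_4 × D_5 of order 8·10 = 80.

D_4 × D_5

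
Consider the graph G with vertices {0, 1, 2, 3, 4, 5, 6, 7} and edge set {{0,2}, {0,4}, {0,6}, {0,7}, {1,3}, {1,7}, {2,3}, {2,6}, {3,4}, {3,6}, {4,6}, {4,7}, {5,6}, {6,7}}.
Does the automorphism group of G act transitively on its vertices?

Vertex 1 is the only vertex of degree 2, so every automorphism fixes it; G is not vertex-transitive.

No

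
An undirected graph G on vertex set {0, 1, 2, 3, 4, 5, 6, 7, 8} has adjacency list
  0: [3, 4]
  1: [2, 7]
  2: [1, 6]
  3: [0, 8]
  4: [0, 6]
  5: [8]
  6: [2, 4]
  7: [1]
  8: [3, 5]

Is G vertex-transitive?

No

Automorphisms preserve degree, but G has vertices of degree 1 and vertices of degree 2; no automorphism maps one to the other, so G is not vertex-transitive.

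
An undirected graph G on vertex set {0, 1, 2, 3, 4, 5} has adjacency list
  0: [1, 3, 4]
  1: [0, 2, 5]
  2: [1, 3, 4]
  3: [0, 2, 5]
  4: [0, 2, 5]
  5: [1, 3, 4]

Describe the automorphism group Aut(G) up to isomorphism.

(S_3 × S_3) ⋊ Z_2

G is 3-regular and bipartite with parts {1, 3, 4} and {0, 2, 5} (each part is independent and every cross-pair is an edge), so G = K_{3,3}. Each part can be permuted independently (S_3 × S_3) and the two equal-size parts can also be swapped, giving (S_3 × S_3) ⋊ Z_2 of order 2·(3!)² = 72.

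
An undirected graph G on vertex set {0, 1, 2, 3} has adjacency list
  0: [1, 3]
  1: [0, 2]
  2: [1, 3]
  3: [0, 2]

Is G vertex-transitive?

G is 2-regular and bipartite on 2^2 = 4 vertices with girth 4; it is the hypercube graph Q_2. Aut(Q_2) consists of the signed permutations of the 2 coordinate axes: 2! permutations times 2^2 sign flips, so |Aut| = 2^2·2! = 8. Under this action every vertex can be carried to every other, so G is vertex-transitive.

Yes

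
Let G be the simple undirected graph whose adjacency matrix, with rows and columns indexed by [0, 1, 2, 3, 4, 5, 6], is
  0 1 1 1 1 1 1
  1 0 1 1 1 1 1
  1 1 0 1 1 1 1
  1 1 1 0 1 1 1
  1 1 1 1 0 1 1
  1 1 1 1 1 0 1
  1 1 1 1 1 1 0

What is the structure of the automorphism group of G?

the symmetric group on 7 letters

All 7 vertices are pairwise adjacent: G = K_7. Any permutation of the 7 vertices preserves K_7, so Aut(K_7) = S_7 of order 7! = 5040.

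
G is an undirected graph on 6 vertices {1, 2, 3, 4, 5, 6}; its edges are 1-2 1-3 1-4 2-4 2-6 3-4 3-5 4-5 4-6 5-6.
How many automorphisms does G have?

10

Vertex 4 is the unique vertex of degree 5; the remaining 5 vertices each have degree 3 and induce a cycle, so G is the wheel on 6 vertices with hub 4. Every automorphism fixes the hub and acts on the rim 5-cycle, so Aut(G) ≅ Aut(C_5) = D_5 of order 10.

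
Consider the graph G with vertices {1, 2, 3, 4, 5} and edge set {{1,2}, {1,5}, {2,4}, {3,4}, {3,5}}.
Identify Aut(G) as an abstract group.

Every vertex has degree 2 and the graph is connected, so G is the 5-cycle C_5. C_5 has 5 rotations and 5 reflections, so Aut(C_5) ≅ D_5 of order 10.

the dihedral group of order 10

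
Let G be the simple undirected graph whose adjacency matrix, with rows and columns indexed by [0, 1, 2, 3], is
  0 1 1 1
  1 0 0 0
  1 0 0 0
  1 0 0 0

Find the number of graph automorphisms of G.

6

Vertex 0 has degree 3 and every other vertex has degree 1, so G is the star K_{1,3} with centre 0. Any automorphism fixes the centre and permutes the 3 leaves freely, so Aut(G) ≅ S_3 of order 3! = 6.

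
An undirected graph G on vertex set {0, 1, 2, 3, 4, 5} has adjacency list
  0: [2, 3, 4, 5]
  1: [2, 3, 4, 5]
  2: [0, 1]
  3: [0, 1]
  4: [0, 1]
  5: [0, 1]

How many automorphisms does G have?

The vertices split by degree into {0, 1} (degree 4) and {2, 3, 4, 5} (degree 2); every edge runs between the two parts, so G is the complete bipartite graph K_{2,4}. Automorphisms preserve the bipartition setwise (since the parts differ in size) and act as S_4 × S_2 within it; |Aut| = 48.

48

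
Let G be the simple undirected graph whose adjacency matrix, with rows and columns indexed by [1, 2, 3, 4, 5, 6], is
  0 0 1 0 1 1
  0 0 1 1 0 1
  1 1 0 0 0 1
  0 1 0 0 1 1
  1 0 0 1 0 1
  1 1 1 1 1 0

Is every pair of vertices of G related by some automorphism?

Vertex 6 is the only vertex of degree 5, so every automorphism fixes it; G is not vertex-transitive.

No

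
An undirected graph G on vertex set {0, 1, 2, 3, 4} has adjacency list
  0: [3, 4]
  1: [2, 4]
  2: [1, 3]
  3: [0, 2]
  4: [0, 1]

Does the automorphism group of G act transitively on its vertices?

Yes

Every vertex has degree 2 and the graph is connected, so G is the 5-cycle C_5. The automorphisms of the 5-cycle are exactly the symmetries of a regular 5-gon: the dihedral group D_5, |D_5| = 10. This group acts transitively on the 5 vertices.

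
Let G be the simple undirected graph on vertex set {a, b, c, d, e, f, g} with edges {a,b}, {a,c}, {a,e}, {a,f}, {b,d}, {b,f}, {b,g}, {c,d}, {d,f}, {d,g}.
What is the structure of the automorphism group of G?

The degree sequence is [4, 4, 2, 4, 1, 3, 2]. Checking the degree-preserving permutations of the vertex set shows that none except the identity preserves every edge, so Aut(G) is trivial.

1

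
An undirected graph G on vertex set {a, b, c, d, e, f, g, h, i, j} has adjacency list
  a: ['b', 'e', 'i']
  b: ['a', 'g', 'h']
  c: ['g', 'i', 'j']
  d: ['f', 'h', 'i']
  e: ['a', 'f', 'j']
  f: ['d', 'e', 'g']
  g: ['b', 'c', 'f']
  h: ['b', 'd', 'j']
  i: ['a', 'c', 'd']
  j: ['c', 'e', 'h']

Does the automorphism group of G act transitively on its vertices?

G is 3-regular on 10 vertices with no triangles and no 4-cycles (girth 5): this is the Petersen graph. It is a classical fact that the Petersen graph has automorphism group S_5 (order 120), arising from its description as the Kneser graph K(5,2). Under this action every vertex can be carried to every other, so G is vertex-transitive.

Yes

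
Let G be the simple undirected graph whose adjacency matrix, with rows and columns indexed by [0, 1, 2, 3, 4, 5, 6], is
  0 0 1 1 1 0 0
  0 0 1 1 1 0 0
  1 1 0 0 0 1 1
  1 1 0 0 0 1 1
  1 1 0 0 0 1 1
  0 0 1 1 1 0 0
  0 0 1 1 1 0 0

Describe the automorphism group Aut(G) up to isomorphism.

S_4 × S_3

The vertices split by degree into {2, 3, 4} (degree 4) and {0, 1, 5, 6} (degree 3); every edge runs between the two parts, so G is the complete bipartite graph K_{3,4}. The parts have unequal sizes, so no automorphism swaps them; each part is permuted independently, giving S_4 × S_3 of order 4!·3! = 144.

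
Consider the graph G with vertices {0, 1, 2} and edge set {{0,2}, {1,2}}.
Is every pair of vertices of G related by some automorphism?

No

Vertex 2 is the only vertex of degree 2, so every automorphism fixes it; G is not vertex-transitive.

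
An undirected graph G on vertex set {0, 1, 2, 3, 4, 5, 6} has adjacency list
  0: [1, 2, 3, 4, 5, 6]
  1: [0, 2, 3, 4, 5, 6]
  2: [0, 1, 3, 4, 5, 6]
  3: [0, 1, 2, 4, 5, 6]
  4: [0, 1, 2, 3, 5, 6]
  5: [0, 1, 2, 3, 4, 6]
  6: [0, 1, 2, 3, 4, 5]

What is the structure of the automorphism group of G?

the symmetric group on 7 letters

All 7 vertices are pairwise adjacent: G = K_7. Every bijection on the vertex set is an automorphism of K_7; hence Aut(K_7) ≅ S_7, order 5040.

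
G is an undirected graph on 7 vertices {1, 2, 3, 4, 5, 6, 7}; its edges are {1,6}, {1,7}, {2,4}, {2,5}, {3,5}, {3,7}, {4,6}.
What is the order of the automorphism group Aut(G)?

Every vertex has degree 2 and the graph is connected, so G is the 7-cycle C_7. The automorphisms of the 7-cycle are exactly the symmetries of a regular 7-gon: the dihedral group D_7, |D_7| = 14.

14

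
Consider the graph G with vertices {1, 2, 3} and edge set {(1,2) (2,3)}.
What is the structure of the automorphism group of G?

The degree sequence is [1, 2, 1]; the two degree-1 vertices 1 and 3 are the ends of a path, so G = P_3. The only nontrivial automorphism of a path is the end-to-end reflection, so Aut(G) ≅ Z_2.

the cyclic group of order 2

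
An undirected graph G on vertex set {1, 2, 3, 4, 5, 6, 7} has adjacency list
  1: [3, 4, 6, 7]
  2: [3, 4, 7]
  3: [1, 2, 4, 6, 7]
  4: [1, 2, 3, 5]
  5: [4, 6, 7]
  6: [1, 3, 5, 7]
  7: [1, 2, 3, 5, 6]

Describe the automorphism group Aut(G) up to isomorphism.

{e}

Degrees alone do not determine every vertex (e.g. 1 and 4 both have degree 4), but their neighbour-degree multisets differ: N(1) has degrees [4, 4, 5, 5] while N(4) has degrees [3, 3, 4, 5]. Repeating this refinement separates all vertices, so the only automorphism is the identity.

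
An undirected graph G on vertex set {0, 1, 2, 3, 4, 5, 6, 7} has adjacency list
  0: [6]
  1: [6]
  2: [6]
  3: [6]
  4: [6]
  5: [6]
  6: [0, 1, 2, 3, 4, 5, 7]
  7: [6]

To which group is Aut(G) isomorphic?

the symmetric group on 7 letters

Vertex 6 has degree 7 and every other vertex has degree 1, so G is the star K_{1,7} with centre 6. Any automorphism fixes the centre and permutes the 7 leaves freely, so Aut(G) ≅ S_7 of order 7! = 5040.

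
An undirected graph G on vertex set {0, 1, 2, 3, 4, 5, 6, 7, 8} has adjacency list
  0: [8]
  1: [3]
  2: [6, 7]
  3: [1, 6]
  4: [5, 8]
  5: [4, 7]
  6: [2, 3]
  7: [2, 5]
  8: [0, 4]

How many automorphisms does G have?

The degree sequence is [1, 1, 2, 2, 2, 2, 2, 2, 2]; the two degree-1 vertices 0 and 1 are the ends of a path, so G = P_9. The only nontrivial automorphism of a path is the end-to-end reflection, so Aut(G) ≅ Z_2.

2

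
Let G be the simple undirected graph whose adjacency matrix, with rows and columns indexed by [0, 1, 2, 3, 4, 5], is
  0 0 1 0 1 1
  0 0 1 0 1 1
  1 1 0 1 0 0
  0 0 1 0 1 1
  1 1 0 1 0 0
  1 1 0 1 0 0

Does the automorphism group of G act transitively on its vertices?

G is 3-regular and bipartite with parts {0, 1, 3} and {2, 4, 5} (each part is independent and every cross-pair is an edge), so G = K_{3,3}. Aut(K_{3,3}) is the wreath product S_3 ≀ Z_2: permute within each part, then optionally swap the parts; |Aut| = 2·(3!)² = 72. This group acts transitively on the 6 vertices.

Yes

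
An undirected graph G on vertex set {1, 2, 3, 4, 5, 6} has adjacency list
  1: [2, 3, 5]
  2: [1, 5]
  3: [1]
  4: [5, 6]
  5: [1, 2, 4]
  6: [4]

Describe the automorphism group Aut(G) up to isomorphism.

Degrees alone do not determine every vertex (e.g. 1 and 5 both have degree 3), but their neighbour-degree multisets differ: N(1) has degrees [1, 2, 3] while N(5) has degrees [2, 2, 3]. Repeating this refinement separates all vertices, so the only automorphism is the identity.

1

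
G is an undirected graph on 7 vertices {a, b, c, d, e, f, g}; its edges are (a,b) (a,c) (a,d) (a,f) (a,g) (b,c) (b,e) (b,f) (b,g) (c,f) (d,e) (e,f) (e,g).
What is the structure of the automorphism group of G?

The degree sequence is [5, 5, 3, 2, 4, 4, 3]. Checking the degree-preserving permutations of the vertex set shows that none except the identity preserves every edge, so Aut(G) is trivial.

the trivial group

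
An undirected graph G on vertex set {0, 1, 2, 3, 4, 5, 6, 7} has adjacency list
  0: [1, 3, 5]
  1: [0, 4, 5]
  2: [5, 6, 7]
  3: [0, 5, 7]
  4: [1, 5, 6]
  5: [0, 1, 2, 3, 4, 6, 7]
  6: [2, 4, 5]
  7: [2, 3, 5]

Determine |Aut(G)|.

14

Vertex 5 is the unique vertex of degree 7; the remaining 7 vertices each have degree 3 and induce a cycle, so G is the wheel on 8 vertices with hub 5. With the hub fixed, the remaining symmetry is that of the rim cycle C_7, giving the dihedral group D_7.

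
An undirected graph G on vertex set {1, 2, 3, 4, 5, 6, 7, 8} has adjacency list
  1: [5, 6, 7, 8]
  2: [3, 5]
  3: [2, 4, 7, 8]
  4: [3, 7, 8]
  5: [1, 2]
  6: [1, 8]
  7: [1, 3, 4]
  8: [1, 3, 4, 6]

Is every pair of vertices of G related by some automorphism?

No

Automorphisms preserve degree, but G has vertices of degree 2 and vertices of degree 4; no automorphism maps one to the other, so G is not vertex-transitive.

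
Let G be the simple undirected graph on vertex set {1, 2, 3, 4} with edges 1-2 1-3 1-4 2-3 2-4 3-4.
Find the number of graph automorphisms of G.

All 4 vertices are pairwise adjacent: G = K_4. Every bijection on the vertex set is an automorphism of K_4; hence Aut(K_4) ≅ S_4, order 24.

24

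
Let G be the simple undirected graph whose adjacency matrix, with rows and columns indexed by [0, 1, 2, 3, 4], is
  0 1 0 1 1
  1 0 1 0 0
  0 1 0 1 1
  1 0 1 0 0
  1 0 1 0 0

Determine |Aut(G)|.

12

The vertices split by degree into {0, 2} (degree 3) and {1, 3, 4} (degree 2); every edge runs between the two parts, so G is the complete bipartite graph K_{2,3}. The parts have unequal sizes, so no automorphism swaps them; each part is permuted independently, giving S_2 × S_3 of order 2!·3! = 12.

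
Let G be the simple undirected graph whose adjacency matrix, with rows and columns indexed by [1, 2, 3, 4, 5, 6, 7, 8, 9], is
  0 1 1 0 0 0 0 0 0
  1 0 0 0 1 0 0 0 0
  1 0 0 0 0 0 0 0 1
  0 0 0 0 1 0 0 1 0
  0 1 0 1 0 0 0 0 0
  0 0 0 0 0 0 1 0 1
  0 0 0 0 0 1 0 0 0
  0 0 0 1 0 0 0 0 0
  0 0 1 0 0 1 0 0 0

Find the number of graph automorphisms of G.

2

The degree sequence is [2, 2, 2, 2, 2, 2, 1, 1, 2]; the two degree-1 vertices 7 and 8 are the ends of a path, so G = P_9. A path has exactly one nontrivial symmetry — reversal — giving Aut(G) of order 2.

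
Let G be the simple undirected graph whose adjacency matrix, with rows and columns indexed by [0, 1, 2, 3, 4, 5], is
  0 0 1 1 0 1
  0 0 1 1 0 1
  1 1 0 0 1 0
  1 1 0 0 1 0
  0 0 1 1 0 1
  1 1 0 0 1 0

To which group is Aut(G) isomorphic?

G is 3-regular and bipartite with parts {0, 1, 4} and {2, 3, 5} (each part is independent and every cross-pair is an edge), so G = K_{3,3}. Each part can be permuted independently (S_3 × S_3) and the two equal-size parts can also be swapped, giving (S_3 × S_3) ⋊ Z_2 of order 2·(3!)² = 72.

S_3 ≀ Z_2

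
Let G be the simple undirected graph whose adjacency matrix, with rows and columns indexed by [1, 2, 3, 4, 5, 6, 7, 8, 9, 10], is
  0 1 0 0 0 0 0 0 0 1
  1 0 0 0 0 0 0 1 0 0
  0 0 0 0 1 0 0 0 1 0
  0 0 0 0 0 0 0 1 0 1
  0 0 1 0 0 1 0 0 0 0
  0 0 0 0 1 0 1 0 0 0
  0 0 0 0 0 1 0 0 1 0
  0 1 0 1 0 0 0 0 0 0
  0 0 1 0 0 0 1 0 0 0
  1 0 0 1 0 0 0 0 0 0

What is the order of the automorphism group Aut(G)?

G has two connected components, {1, 2, 4, 8, 10} and {3, 5, 6, 7, 9}; each is 2-regular, so G = C_5 ⊔ C_5. Aut of a disjoint union of two copies of C_5 is the wreath product D_5 ≀ Z_2, of order 2·10² = 200.

200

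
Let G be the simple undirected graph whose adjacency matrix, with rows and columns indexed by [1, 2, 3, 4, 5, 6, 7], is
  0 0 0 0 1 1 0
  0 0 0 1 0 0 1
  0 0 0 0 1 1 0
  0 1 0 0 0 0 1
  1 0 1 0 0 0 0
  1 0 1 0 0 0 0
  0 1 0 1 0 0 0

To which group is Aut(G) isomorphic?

D_4 × D_3

G has two connected components, {1, 3, 5, 6} and {2, 4, 7}; each is 2-regular, so G = C_4 ⊔ C_3. No automorphism exchanges components of different sizes, hence Aut(G) is the direct product D_4 × D_3, order 48.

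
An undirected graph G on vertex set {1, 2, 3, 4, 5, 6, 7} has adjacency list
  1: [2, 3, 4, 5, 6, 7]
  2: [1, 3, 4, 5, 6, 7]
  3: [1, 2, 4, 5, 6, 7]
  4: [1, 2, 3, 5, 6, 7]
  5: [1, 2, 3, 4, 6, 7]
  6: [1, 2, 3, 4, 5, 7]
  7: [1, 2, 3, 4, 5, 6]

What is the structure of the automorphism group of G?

All 7 vertices are pairwise adjacent: G = K_7. Any permutation of the 7 vertices preserves K_7, so Aut(K_7) = S_7 of order 7! = 5040.

the symmetric group on 7 letters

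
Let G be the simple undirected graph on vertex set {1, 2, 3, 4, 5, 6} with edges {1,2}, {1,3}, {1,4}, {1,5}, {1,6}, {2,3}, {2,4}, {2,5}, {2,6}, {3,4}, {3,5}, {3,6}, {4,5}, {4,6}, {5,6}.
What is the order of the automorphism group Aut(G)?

All 6 vertices are pairwise adjacent: G = K_6. Every bijection on the vertex set is an automorphism of K_6; hence Aut(K_6) ≅ S_6, order 720.

720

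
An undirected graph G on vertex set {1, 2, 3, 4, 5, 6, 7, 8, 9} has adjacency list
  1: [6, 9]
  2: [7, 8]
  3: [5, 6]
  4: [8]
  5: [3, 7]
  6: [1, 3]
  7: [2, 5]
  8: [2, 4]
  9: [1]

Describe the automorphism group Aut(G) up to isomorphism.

The degree sequence is [2, 2, 2, 1, 2, 2, 2, 2, 1]; the two degree-1 vertices 4 and 9 are the ends of a path, so G = P_9. The only nontrivial automorphism of a path is the end-to-end reflection, so Aut(G) ≅ Z_2.

C_2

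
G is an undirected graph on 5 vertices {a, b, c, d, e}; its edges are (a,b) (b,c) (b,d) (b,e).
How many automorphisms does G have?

24

Vertex b has degree 4 and every other vertex has degree 1, so G is the star K_{1,4} with centre b. Any automorphism fixes the centre and permutes the 4 leaves freely, so Aut(G) ≅ S_4 of order 4! = 24.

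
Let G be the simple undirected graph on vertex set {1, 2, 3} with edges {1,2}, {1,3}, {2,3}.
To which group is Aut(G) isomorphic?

S_3

Every vertex has degree 2, so G is the complete graph K_3. Any permutation of the 3 vertices preserves K_3, so Aut(K_3) = S_3 of order 3! = 6.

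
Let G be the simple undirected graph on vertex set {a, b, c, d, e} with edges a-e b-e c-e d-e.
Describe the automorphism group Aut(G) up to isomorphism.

the symmetric group on 4 letters

Vertex e has degree 4 and every other vertex has degree 1, so G is the star K_{1,4} with centre e. Any automorphism fixes the centre and permutes the 4 leaves freely, so Aut(G) ≅ S_4 of order 4! = 24.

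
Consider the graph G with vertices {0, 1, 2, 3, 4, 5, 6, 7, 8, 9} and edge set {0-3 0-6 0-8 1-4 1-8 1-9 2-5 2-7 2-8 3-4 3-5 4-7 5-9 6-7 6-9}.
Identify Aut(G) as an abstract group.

G is 3-regular on 10 vertices with no triangles and no 4-cycles (girth 5): this is the Petersen graph. It is a classical fact that the Petersen graph has automorphism group S_5 (order 120), arising from its description as the Kneser graph K(5,2).

S_5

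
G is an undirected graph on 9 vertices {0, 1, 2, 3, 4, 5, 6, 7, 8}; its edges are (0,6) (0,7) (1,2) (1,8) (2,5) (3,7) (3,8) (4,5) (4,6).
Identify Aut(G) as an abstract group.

D_9

Every vertex has degree 2 and the graph is connected, so G is the 9-cycle C_9. C_9 has 9 rotations and 9 reflections, so Aut(C_9) ≅ D_9 of order 18.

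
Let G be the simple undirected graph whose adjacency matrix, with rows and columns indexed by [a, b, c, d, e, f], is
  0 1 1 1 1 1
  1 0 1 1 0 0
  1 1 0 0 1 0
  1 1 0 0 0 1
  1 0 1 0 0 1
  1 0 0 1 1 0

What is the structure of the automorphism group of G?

the dihedral group of order 10

Vertex a is the unique vertex of degree 5; the remaining 5 vertices each have degree 3 and induce a cycle, so G is the wheel on 6 vertices with hub a. With the hub fixed, the remaining symmetry is that of the rim cycle C_5, giving the dihedral group D_5.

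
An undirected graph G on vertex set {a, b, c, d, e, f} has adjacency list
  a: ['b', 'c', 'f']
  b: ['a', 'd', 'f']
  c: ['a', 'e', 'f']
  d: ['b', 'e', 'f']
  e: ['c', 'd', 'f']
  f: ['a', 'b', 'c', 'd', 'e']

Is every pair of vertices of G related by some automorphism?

Vertex f is the only vertex of degree 5, so every automorphism fixes it; G is not vertex-transitive.

No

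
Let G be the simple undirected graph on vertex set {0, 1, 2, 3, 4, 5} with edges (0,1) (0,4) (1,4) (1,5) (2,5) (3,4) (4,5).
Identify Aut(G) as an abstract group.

Degrees alone do not determine every vertex (e.g. 1 and 5 both have degree 3), but their neighbour-degree multisets differ: N(1) has degrees [2, 3, 4] while N(5) has degrees [1, 3, 4]. Repeating this refinement separates all vertices, so the only automorphism is the identity.

the trivial group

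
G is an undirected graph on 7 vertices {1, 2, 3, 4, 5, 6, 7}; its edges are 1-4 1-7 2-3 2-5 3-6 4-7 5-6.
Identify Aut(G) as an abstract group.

G has two connected components, {2, 3, 5, 6} and {1, 4, 7}; each is 2-regular, so G = C_4 ⊔ C_3. No automorphism exchanges components of different sizes, hence Aut(G) is the direct product D_4 × D_3, order 48.

D_4 × D_3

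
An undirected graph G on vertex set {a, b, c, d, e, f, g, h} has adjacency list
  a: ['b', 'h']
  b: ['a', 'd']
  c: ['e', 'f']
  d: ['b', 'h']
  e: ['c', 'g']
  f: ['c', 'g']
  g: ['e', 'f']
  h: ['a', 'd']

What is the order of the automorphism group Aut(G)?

128

G has two connected components, {a, b, d, h} and {c, e, f, g}; each is 2-regular, so G = C_4 ⊔ C_4. With two isomorphic components, Aut(G) = Aut(C_4) ≀ S_2 = (D_4 × D_4) ⋊ Z_2: permute each cycle by D_4, then optionally swap the two cycles. Order 2·(2·4)² = 128.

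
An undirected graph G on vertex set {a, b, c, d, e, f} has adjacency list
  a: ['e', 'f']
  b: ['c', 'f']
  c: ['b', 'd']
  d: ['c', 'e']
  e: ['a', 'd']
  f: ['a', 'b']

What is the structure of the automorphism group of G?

G is 2-regular and connected on 6 vertices, i.e. the cycle C_6. The automorphisms of the 6-cycle are exactly the symmetries of a regular 6-gon: the dihedral group D_6, |D_6| = 12.

D_6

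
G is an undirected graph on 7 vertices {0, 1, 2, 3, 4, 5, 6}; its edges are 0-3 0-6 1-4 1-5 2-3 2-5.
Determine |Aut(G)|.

2

The degree sequence is [2, 2, 2, 2, 1, 2, 1]; the two degree-1 vertices 4 and 6 are the ends of a path, so G = P_7. The only nontrivial automorphism of a path is the end-to-end reflection, so Aut(G) ≅ Z_2.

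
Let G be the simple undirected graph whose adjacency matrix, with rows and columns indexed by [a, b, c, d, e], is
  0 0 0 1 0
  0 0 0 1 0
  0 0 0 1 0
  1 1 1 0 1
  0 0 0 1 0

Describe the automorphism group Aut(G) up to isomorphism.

Vertex d has degree 4 and every other vertex has degree 1, so G is the star K_{1,4} with centre d. The 4 leaves are pairwise interchangeable while the centre is fixed, giving Aut(G) = S_4.

S_4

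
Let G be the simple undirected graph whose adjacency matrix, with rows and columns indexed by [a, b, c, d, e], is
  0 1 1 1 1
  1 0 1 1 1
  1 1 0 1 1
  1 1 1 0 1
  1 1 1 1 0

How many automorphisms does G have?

120

All 5 vertices are pairwise adjacent: G = K_5. Any permutation of the 5 vertices preserves K_5, so Aut(K_5) = S_5 of order 5! = 120.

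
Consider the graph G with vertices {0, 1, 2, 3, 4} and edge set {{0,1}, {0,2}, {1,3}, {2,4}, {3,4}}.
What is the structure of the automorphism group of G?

the dihedral group of order 10

Every vertex has degree 2 and the graph is connected, so G is the 5-cycle C_5. The automorphisms of the 5-cycle are exactly the symmetries of a regular 5-gon: the dihedral group D_5, |D_5| = 10.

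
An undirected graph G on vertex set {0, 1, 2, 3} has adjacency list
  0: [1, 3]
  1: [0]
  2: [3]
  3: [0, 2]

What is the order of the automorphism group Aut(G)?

The degree sequence is [2, 1, 1, 2]; the two degree-1 vertices 1 and 2 are the ends of a path, so G = P_4. A path has exactly one nontrivial symmetry — reversal — giving Aut(G) of order 2.

2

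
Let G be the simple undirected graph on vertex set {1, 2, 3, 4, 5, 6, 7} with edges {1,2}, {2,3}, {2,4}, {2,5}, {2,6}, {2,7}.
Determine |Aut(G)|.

Vertex 2 has degree 6 and every other vertex has degree 1, so G is the star K_{1,6} with centre 2. Any automorphism fixes the centre and permutes the 6 leaves freely, so Aut(G) ≅ S_6 of order 6! = 720.

720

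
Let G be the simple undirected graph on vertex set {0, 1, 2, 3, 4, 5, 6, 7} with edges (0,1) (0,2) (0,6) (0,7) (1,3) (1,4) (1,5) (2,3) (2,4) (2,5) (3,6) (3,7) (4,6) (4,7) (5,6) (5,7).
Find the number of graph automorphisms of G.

1152

G is 4-regular and bipartite with parts {0, 3, 4, 5} and {1, 2, 6, 7} (each part is independent and every cross-pair is an edge), so G = K_{4,4}. Aut(K_{4,4}) is the wreath product S_4 ≀ Z_2: permute within each part, then optionally swap the parts; |Aut| = 2·(4!)² = 1152.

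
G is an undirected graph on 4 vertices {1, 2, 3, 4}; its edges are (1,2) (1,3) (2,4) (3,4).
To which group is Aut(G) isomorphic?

S_2 ≀ Z_2

G is 2-regular and bipartite with parts {2, 3} and {1, 4} (each part is independent and every cross-pair is an edge), so G = K_{2,2}. Aut(K_{2,2}) is the wreath product S_2 ≀ Z_2: permute within each part, then optionally swap the parts; |Aut| = 2·(2!)² = 8.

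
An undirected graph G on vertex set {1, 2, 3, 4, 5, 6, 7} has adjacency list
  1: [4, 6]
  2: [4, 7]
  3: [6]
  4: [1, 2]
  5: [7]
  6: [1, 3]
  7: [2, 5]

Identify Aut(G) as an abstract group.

Z_2

The degree sequence is [2, 2, 1, 2, 1, 2, 2]; the two degree-1 vertices 3 and 5 are the ends of a path, so G = P_7. A path has exactly one nontrivial symmetry — reversal — giving Aut(G) of order 2.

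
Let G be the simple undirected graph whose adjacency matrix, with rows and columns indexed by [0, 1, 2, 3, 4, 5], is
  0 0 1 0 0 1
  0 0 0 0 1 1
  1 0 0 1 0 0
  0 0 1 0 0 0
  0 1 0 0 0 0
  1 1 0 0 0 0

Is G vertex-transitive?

Automorphisms preserve degree, but G has vertices of degree 1 and vertices of degree 2; no automorphism maps one to the other, so G is not vertex-transitive.

No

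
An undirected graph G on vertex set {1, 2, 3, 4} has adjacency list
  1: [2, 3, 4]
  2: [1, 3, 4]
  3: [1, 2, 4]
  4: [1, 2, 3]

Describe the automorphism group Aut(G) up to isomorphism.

the symmetric group on 4 letters

All 4 vertices are pairwise adjacent: G = K_4. Any permutation of the 4 vertices preserves K_4, so Aut(K_4) = S_4 of order 4! = 24.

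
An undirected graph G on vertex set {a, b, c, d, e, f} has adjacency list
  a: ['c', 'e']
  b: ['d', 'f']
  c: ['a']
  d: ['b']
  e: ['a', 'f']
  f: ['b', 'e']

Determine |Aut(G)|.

2

The degree sequence is [2, 2, 1, 1, 2, 2]; the two degree-1 vertices c and d are the ends of a path, so G = P_6. The only nontrivial automorphism of a path is the end-to-end reflection, so Aut(G) ≅ Z_2.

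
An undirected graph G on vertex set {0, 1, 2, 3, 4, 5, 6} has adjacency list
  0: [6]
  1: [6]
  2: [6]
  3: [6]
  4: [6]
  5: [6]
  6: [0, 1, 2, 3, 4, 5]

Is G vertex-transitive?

Vertex 6 is the only vertex of degree 6, so every automorphism fixes it; G is not vertex-transitive.

No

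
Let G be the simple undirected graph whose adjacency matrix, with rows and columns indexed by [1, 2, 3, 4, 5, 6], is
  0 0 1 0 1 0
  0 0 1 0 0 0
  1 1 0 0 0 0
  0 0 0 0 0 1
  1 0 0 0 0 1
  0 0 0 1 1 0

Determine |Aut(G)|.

The degree sequence is [2, 1, 2, 1, 2, 2]; the two degree-1 vertices 2 and 4 are the ends of a path, so G = P_6. A path has exactly one nontrivial symmetry — reversal — giving Aut(G) of order 2.

2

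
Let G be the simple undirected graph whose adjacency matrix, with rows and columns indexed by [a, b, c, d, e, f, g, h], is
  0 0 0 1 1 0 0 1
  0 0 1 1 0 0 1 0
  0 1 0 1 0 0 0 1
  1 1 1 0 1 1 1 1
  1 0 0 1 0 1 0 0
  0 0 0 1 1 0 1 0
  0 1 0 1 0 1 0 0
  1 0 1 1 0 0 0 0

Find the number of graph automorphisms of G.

Vertex d is the unique vertex of degree 7; the remaining 7 vertices each have degree 3 and induce a cycle, so G is the wheel on 8 vertices with hub d. With the hub fixed, the remaining symmetry is that of the rim cycle C_7, giving the dihedral group D_7.

14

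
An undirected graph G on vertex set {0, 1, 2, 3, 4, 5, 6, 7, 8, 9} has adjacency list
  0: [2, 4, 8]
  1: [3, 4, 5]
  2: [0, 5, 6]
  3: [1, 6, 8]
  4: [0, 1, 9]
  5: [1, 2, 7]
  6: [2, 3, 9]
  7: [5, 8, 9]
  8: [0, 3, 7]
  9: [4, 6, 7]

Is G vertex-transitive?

G is 3-regular on 10 vertices with no triangles and no 4-cycles (girth 5): this is the Petersen graph. It is a classical fact that the Petersen graph has automorphism group S_5 (order 120), arising from its description as the Kneser graph K(5,2). This group acts transitively on the 10 vertices.

Yes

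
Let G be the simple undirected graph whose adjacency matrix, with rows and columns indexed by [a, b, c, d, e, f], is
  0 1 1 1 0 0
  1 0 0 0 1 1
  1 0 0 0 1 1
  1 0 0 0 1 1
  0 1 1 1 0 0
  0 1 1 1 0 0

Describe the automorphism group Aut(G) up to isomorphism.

S_3 ≀ Z_2

G is 3-regular and bipartite with parts {b, c, d} and {a, e, f} (each part is independent and every cross-pair is an edge), so G = K_{3,3}. Aut(K_{3,3}) is the wreath product S_3 ≀ Z_2: permute within each part, then optionally swap the parts; |Aut| = 2·(3!)² = 72.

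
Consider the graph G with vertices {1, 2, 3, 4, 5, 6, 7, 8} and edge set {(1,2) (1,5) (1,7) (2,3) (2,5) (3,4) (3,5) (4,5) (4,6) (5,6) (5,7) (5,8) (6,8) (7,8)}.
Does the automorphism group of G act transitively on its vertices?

No

Vertex 5 is the only vertex of degree 7, so every automorphism fixes it; G is not vertex-transitive.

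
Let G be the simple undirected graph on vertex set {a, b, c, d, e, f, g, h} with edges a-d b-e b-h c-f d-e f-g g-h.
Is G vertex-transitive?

No

Automorphisms preserve degree, but G has vertices of degree 1 and vertices of degree 2; no automorphism maps one to the other, so G is not vertex-transitive.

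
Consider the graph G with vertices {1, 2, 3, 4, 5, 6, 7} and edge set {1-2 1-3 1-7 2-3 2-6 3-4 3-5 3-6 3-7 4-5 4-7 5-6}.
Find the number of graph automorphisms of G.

12

Vertex 3 is the unique vertex of degree 6; the remaining 6 vertices each have degree 3 and induce a cycle, so G is the wheel on 7 vertices with hub 3. With the hub fixed, the remaining symmetry is that of the rim cycle C_6, giving the dihedral group D_6.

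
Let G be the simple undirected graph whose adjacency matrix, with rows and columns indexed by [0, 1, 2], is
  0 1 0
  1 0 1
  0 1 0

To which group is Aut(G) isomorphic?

The degree sequence is [1, 2, 1]; the two degree-1 vertices 0 and 2 are the ends of a path, so G = P_3. The only nontrivial automorphism of a path is the end-to-end reflection, so Aut(G) ≅ Z_2.

Z_2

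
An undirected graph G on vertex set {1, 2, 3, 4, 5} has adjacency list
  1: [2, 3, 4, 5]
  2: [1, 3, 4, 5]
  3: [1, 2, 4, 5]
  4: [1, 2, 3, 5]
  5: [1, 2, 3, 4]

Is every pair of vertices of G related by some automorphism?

Yes

Every vertex has degree 4, so G is the complete graph K_5. Any permutation of the 5 vertices preserves K_5, so Aut(K_5) = S_5 of order 5! = 120. This group acts transitively on the 5 vertices.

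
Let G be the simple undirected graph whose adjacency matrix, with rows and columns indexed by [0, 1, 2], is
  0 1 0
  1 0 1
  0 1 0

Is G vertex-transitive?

Vertex 1 is the only vertex of degree 2, so every automorphism fixes it; G is not vertex-transitive.

No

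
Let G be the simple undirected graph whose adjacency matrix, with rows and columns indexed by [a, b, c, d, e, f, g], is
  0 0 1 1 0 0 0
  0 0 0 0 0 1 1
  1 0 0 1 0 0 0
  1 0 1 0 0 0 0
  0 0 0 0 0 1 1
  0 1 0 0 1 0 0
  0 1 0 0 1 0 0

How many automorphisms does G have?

G has two connected components, {b, e, f, g} and {a, c, d}; each is 2-regular, so G = C_4 ⊔ C_3. No automorphism exchanges components of different sizes, hence Aut(G) is the direct product D_3 × D_4, order 48.

48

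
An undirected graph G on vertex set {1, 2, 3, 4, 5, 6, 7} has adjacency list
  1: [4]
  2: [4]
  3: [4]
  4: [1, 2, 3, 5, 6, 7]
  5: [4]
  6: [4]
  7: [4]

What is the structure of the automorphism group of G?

the symmetric group on 6 letters

Vertex 4 has degree 6 and every other vertex has degree 1, so G is the star K_{1,6} with centre 4. Any automorphism fixes the centre and permutes the 6 leaves freely, so Aut(G) ≅ S_6 of order 6! = 720.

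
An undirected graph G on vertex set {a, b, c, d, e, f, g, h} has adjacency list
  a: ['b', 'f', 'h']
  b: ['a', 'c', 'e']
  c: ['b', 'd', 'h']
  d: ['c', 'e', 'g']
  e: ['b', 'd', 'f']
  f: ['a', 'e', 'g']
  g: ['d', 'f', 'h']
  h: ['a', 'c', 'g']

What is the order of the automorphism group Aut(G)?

G is 3-regular and bipartite on 2^3 = 8 vertices with girth 4; it is the hypercube graph Q_3. Aut(Q_3) consists of the signed permutations of the 3 coordinate axes: 3! permutations times 2^3 sign flips, so |Aut| = 2^3·3! = 48.

48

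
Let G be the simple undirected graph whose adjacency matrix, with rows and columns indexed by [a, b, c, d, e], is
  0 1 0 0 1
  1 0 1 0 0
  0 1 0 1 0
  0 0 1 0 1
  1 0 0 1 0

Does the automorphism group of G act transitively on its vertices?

G is 2-regular and connected on 5 vertices, i.e. the cycle C_5. C_5 has 5 rotations and 5 reflections, so Aut(C_5) ≅ D_5 of order 10. Under this action every vertex can be carried to every other, so G is vertex-transitive.

Yes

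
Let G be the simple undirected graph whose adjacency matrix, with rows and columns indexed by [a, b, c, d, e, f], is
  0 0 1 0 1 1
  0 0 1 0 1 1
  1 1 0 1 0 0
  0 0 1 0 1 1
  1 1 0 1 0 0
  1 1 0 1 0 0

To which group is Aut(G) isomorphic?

S_3 ≀ Z_2

G is 3-regular and bipartite with parts {a, b, d} and {c, e, f} (each part is independent and every cross-pair is an edge), so G = K_{3,3}. Each part can be permuted independently (S_3 × S_3) and the two equal-size parts can also be swapped, giving (S_3 × S_3) ⋊ Z_2 of order 2·(3!)² = 72.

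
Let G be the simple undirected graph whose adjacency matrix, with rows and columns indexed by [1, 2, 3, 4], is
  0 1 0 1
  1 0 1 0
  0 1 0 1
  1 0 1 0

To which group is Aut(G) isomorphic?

G is 2-regular and bipartite on 2^2 = 4 vertices with girth 4; it is the hypercube graph Q_2. Aut(Q_2) consists of the signed permutations of the 2 coordinate axes: 2! permutations times 2^2 sign flips, so |Aut| = 2^2·2! = 8.

the dihedral group of order 8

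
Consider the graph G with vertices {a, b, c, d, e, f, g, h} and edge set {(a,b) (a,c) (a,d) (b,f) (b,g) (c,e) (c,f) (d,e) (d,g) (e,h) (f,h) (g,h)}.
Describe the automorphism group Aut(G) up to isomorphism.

G is 3-regular and bipartite on 2^3 = 8 vertices with girth 4; it is the hypercube graph Q_3. The symmetry group of the 3-cube is the hyperoctahedral group B_3 = Z_2 ≀ S_3, of order 2^3·3! = 48.

Z_2^3 ⋊ S_3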